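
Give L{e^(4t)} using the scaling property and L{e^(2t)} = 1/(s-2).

Using L{f(at)} = (1/a)F(s/a) with a=2 and f(t) = e^(2t): L{e^(4t)} = (1/2) · 1/((s/2)-2) = (1/2) · 2/(s-4) = 1/(s-4)

Final answer: 1/(s-4)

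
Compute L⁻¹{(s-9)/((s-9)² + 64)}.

Using frequency shift: L⁻¹{(s-a)/((s-a)² + b²)} = e^(at)cos(bt). Here a=9, b=8

Final answer: e^(9t)·cos(8t)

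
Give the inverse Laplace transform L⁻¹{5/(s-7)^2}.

L⁻¹{n!/(s-a)^(n+1)} = t^n·e^(at) with n=1, a=7. So L⁻¹{1/(s-7)^2} = t·e^(7t), and L⁻¹{5/(s-7)^2} = (5/1)·t·e^(7t) = 5·t·e^(7t)

Final answer: 5·t·e^(7t)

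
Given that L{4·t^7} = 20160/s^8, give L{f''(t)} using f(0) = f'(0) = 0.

L{f''(t)} = s²F(s) - sf(0) - f'(0) = s²·20160/s^8 - 0 - 0 = 20160/s^6

Final answer: 20160/s^6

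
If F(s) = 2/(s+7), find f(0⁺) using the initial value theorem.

f(0⁺) = lim_{s→∞} s·2/(s+7) = lim_{s→∞} 2s/(s+7) = 2

Final answer: 2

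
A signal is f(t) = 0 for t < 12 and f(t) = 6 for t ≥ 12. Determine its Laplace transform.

f(t) = 6·u(t-12). L{u(t-12)} = e^(-12s)/s, so L{f(t)} = 6·e^(-12s)/s

Final answer: 6·e^(-12s)/s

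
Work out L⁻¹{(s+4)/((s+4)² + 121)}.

Using frequency shift: L⁻¹{(s-a)/((s-a)² + b²)} = e^(at)cos(bt). Here a=-4, b=11

Final answer: e^(-4t)·cos(11t)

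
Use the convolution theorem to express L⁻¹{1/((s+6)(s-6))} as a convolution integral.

1/((s+6)(s-6)) = (1/(s+6))·(1/(s-6)) = L{e^(-6t)}·L{e^(6t)}. So f(t) = e^(-6t)*e^(6t) = ∫₀ᵗ e^(-6τ)·e^(6(t-τ)) dτ

Final answer: ∫₀ᵗ e^(-6τ)·e^(6(t-τ)) dτ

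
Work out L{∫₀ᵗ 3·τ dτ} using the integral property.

L{∫₀ᵗ f(τ)dτ} = F(s)/s with f(t) = 3t. F(s) = 3/s^2, so L{∫₀ᵗ 3·τ dτ} = (3/s^2)/s = 3/s^3. (Check: ∫₀ᵗ 3·τ dτ = 3t^2/2.)

Final answer: 3/s^3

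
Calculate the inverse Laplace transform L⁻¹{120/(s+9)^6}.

L⁻¹{n!/(s-a)^(n+1)} = t^n·e^(at), so L⁻¹{120/(s+9)^6} = t^5·e^(-9t)

Final answer: t^5·e^(-9t)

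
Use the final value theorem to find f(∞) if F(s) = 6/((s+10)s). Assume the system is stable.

f(∞) = lim_{s→0} sF(s) = lim_{s→0} 6/(s+10) = 3/5

Final answer: 3/5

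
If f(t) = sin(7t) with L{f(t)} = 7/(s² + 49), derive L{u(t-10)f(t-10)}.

Time shift theorem: L{u(t-a)f(t-a)} = e^(-as)F(s). Here a=10, F(s) = 7/(s² + 49), so L{u(t-10)f(t-10)} = e^(-10s)·7/(s² + 49)

Final answer: e^(-10s)·7/(s² + 49)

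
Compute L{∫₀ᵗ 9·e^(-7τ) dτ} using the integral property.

L{∫₀ᵗ f(τ)dτ} = F(s)/s with F(s) = 9/(s+7), so L{∫₀ᵗ 9·e^(-7τ) dτ} = 9/(s(s+7))

Final answer: 9/(s(s+7))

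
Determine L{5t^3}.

L{t^n} = n!/s^(n+1). So L{5t^3} = 5·3!/s^4 = 30/s^4

Final answer: 30/s^4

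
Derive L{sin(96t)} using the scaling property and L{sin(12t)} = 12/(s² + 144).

Using L{f(at)} = (1/a)F(s/a) with a=8: L{sin(96t)} = (1/8) · 12/((s/8)² + 144) = (1/8) · 12·64/(s² + 9216) = 96/(s² + 9216)

Final answer: 96/(s² + 9216)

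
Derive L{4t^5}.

L{t^n} = n!/s^(n+1). So L{4t^5} = 4·5!/s^6 = 480/s^6

Final answer: 480/s^6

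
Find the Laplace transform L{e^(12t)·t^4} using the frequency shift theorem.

L{e^(at)·t^n} = n!/(s-a)^(n+1), so L{e^(12t)·t^4} = 24/(s-12)^5

Final answer: 24/(s-12)^5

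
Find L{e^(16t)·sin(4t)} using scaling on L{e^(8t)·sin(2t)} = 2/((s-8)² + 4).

Scaling with a=2: L{e^(16t)·sin(4t)} = (1/2) · 2/((s/2-8)² + 4). Simplifying: 4/((s-16)² + 16)

Final answer: 4/((s-16)² + 16)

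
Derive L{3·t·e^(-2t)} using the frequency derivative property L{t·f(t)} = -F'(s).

L{e^(-2t)} = 1/(s+2). By frequency derivative: L{t·e^(-2t)} = -d/ds[1/(s+2)] = -(-1)/(s+2)² = 1/(s+2)². Then L{3·t·e^(-2t)} = 3·1/(s+2)² = 3/(s+2)²

Final answer: 3/(s+2)²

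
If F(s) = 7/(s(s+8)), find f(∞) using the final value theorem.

f(∞) = lim_{s→0} s·7/(s(s+8)) = lim_{s→0} 7/(s+8) = 7/8 = 7/8

Final answer: 7/8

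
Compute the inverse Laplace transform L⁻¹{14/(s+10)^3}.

L⁻¹{n!/(s-a)^(n+1)} = t^n·e^(at) with n=2, a=-10. So L⁻¹{2/(s+10)^3} = t^2·e^(-10t), and L⁻¹{14/(s+10)^3} = (14/2)·t^2·e^(-10t) = 7·t^2·e^(-10t)

Final answer: 7·t^2·e^(-10t)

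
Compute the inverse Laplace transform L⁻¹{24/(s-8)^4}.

L⁻¹{n!/(s-a)^(n+1)} = t^n·e^(at) with n=3, a=8. So L⁻¹{6/(s-8)^4} = t^3·e^(8t), and L⁻¹{24/(s-8)^4} = (24/6)·t^3·e^(8t) = 4·t^3·e^(8t)

Final answer: 4·t^3·e^(8t)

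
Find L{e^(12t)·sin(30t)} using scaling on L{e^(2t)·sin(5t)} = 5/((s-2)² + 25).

Scaling with a=6: L{e^(12t)·sin(30t)} = (1/6) · 5/((s/6-2)² + 25). Simplifying: 30/((s-12)² + 900)

Final answer: 30/((s-12)² + 900)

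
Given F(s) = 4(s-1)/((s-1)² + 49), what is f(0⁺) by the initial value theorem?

f(0⁺) = lim_{s→∞} sF(s) = lim_{s→∞} 4s(s-1)/((s-1)² + 49) = 4

Final answer: 4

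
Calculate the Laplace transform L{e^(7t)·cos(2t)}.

L{e^(at)·cos(ωt)} = (s-a)/((s-a)² + ω²), so L{e^(7t)·cos(2t)} = (s-7)/((s-7)² + 4)

Final answer: (s-7)/((s-7)² + 4)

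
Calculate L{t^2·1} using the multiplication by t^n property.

L{1} = 1/s. d^1/ds^1[1/s] = -1/s². d^2/ds^2[1/s] = 2/s^3. So L{t^2} = (-1)^{2}·2/s^3 = 2/s^3

Final answer: 2/s^3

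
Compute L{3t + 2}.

L{3t + 2} = 3·L{t} + 2·L{1} = 3/s² + 2/s

Final answer: 3/s² + 2/s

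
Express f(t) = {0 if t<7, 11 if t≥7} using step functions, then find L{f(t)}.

f(t) = 11·u(t-7). L{u(t-7)} = e^(-7s)/s, so L{f(t)} = 11·e^(-7s)/s

Final answer: 11·e^(-7s)/s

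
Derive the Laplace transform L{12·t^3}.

L{t^n} = n!/s^(n+1), so L{t^3} = 6/s^4. Then L{12·t^3} = 12·6/s^4 = 72/s^4

Final answer: 72/s^4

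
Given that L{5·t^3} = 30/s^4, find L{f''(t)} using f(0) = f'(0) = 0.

L{f''(t)} = s²F(s) - sf(0) - f'(0) = s²·30/s^4 - 0 - 0 = 30/s^2

Final answer: 30/s^2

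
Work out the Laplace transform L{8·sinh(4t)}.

L{sinh(ωt)} = ω/(s² - ω²), so L{sinh(4t)} = 4/(s² - 16). Then L{8·sinh(4t)} = 8·4/(s² - 16) = 32/(s² - 16)

Final answer: 32/(s² - 16)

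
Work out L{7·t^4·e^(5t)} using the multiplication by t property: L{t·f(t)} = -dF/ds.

Using L{t^n·e^(at)} = n!/(s-a)^(n+1), L{t^4·e^(5t)} = 24/(s-5)^5, so L{7·t^4·e^(5t)} = 7·24/(s-5)^5 = 168/(s-5)^5

Final answer: 168/(s-5)^5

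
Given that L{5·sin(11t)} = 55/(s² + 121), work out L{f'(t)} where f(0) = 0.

L{f'(t)} = s·F(s) - f(0) = s·55/(s² + 121) - 0 = 55s/(s² + 121)

Final answer: 55s/(s² + 121)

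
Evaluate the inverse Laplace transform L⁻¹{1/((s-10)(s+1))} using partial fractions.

Decompose: A/(s-10) + B/(s+1). A = 1/11, B = -1/11. f(t) = (e^(10t) - e^(-t))/11

Final answer: (e^(10t) - e^(-t))/11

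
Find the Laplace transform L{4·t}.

L{t^n} = n!/s^(n+1), so L{t} = 1/s^2. Then L{4·t} = 4·1/s^2 = 4/s^2

Final answer: 4/s^2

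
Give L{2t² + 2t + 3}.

L{2t² + 2t + 3} = 2·2/s³ + 2/s² + 3/s = 4/s³ + 2/s² + 3/s

Final answer: 4/s³ + 2/s² + 3/s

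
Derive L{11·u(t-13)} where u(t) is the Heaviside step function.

L{u(t-a)} = e^(-as)/s. Here a=13, so L{u(t-13)} = e^(-13s)/s, and L{11·u(t-13)} = 11·e^(-13s)/s

Final answer: 11·e^(-13s)/s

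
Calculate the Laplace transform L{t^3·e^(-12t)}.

L{t^n·e^(at)} = n!/(s-a)^(n+1), so L{t^3·e^(-12t)} = 6/(s+12)^4

Final answer: 6/(s+12)^4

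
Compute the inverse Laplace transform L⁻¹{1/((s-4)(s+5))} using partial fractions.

Decompose: A/(s-4) + B/(s+5). A = 1/9, B = -1/9. f(t) = (e^(4t) - e^(-5t))/9

Final answer: (e^(4t) - e^(-5t))/9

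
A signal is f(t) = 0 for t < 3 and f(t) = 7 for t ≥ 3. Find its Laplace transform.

f(t) = 7·u(t-3). L{u(t-3)} = e^(-3s)/s, so L{f(t)} = 7·e^(-3s)/s

Final answer: 7·e^(-3s)/s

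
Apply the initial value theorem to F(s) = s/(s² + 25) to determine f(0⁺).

f(0⁺) = lim_{s→∞} s·s/(s² + 25) = lim_{s→∞} s²/(s² + 25) = 1

Final answer: 1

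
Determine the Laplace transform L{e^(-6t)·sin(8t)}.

L{e^(at)·sin(ωt)} = ω/((s-a)² + ω²), so L{e^(-6t)·sin(8t)} = 8/((s+6)² + 64)

Final answer: 8/((s+6)² + 64)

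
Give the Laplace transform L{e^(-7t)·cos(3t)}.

L{e^(at)·cos(ωt)} = (s-a)/((s-a)² + ω²), so L{e^(-7t)·cos(3t)} = (s+7)/((s+7)² + 9)

Final answer: (s+7)/((s+7)² + 9)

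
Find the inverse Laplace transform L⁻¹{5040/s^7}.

L⁻¹{n!/s^(n+1)} = t^n with n=6. So L⁻¹{720/s^7} = t^6, and L⁻¹{5040/s^7} = (5040/720)·t^6 = 7·t^6

Final answer: 7·t^6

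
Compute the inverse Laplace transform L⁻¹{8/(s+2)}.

L⁻¹{1/(s-a)} = e^(at), so L⁻¹{1/(s+2)} = e^(-2t), and L⁻¹{8/(s+2)} = 8·e^(-2t)

Final answer: 8·e^(-2t)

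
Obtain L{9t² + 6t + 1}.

L{9t² + 6t + 1} = 9·2/s³ + 6/s² + 1/s = 18/s³ + 6/s² + 1/s

Final answer: 18/s³ + 6/s² + 1/s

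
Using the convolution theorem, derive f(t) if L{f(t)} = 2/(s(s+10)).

2/(s(s+10)) = (2/s)·(1/(s+10)) = L{2}·L{e^(-10t)}. By convolution, f(t) = 2*e^(-10t) = ∫₀ᵗ 2·e^(-10τ) dτ = 2·(1 - e^(-10t))/10

Final answer: 2·(1 - e^(-10t))/10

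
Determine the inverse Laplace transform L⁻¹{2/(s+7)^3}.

L⁻¹{n!/(s-a)^(n+1)} = t^n·e^(at), so L⁻¹{2/(s+7)^3} = t^2·e^(-7t)

Final answer: t^2·e^(-7t)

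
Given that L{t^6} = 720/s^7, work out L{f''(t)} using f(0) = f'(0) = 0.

L{f''(t)} = s²F(s) - sf(0) - f'(0) = s²·720/s^7 - 0 - 0 = 720/s^5

Final answer: 720/s^5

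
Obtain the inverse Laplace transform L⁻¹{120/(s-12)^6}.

L⁻¹{n!/(s-a)^(n+1)} = t^n·e^(at), so L⁻¹{120/(s-12)^6} = t^5·e^(12t)

Final answer: t^5·e^(12t)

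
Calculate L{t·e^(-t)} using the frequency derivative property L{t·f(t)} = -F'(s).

L{e^(-t)} = 1/(s+1). By frequency derivative: L{t·e^(-t)} = -d/ds[1/(s+1)] = -(-1)/(s+1)² = 1/(s+1)²

Final answer: 1/(s+1)²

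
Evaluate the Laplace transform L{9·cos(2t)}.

L{cos(ωt)} = s/(s² + ω²), so L{cos(2t)} = s/(s² + 4). Then L{9·cos(2t)} = 9·s/(s² + 4) = 9s/(s² + 4)

Final answer: 9s/(s² + 4)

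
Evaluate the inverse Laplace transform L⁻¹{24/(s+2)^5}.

L⁻¹{n!/(s-a)^(n+1)} = t^n·e^(at), so L⁻¹{24/(s+2)^5} = t^4·e^(-2t)

Final answer: t^4·e^(-2t)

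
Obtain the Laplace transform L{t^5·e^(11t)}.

L{t^n·e^(at)} = n!/(s-a)^(n+1), so L{t^5·e^(11t)} = 120/(s-11)^6

Final answer: 120/(s-11)^6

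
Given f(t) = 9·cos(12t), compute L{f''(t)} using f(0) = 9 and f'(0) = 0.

F(s) = 9s/(s² + 144). L{f''(t)} = s²F(s) - sf(0) - f'(0) = 9s³/(s² + 144) - 9s = (9s³ - 9s(s² + 144))/(s² + 144) = -1296s/(s² + 144)

Final answer: -1296s/(s² + 144)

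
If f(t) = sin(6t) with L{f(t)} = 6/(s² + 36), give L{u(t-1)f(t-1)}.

Time shift theorem: L{u(t-a)f(t-a)} = e^(-as)F(s). Here a=1, F(s) = 6/(s² + 36), so L{u(t-1)f(t-1)} = e^(-s)·6/(s² + 36)

Final answer: e^(-s)·6/(s² + 36)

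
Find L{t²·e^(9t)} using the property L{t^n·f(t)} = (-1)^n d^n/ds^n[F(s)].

L{e^(9t)} = 1/(s-9). d/ds[1/(s-9)] = -1/(s-9)². d²/ds²[1/(s-9)] = 2/(s-9)³. So L{t²·e^(9t)} = (-1)² · 2/(s-9)³ = 2/(s-9)³

Final answer: 2/(s-9)³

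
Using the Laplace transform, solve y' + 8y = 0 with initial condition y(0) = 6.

L{y'} + 8L{y} = 0. sY - 6 + 8Y = 0. Y(s+8) = 6. Y = 6/(s+8)

Final answer: y(t) = 6e^(-8t)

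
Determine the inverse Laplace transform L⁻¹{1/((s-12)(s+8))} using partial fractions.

Decompose: A/(s-12) + B/(s+8). A = 1/20, B = -1/20. f(t) = (e^(12t) - e^(-8t))/20

Final answer: (e^(12t) - e^(-8t))/20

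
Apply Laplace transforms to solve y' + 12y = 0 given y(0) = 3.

L{y'} + 12L{y} = 0. sY - 3 + 12Y = 0. Y(s+12) = 3. Y = 3/(s+12)

Final answer: y(t) = 3e^(-12t)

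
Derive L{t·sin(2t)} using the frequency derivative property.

L{sin(2t)} = 2/(s² + 4). By L{t·f(t)} = -F'(s): -d/ds[2/(s² + 4)] = -(2)·(-2s)/(s² + 4)² = 4s/(s² + 4)²

Final answer: 4s/(s² + 4)²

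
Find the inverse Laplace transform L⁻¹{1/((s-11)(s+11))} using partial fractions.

Decompose: A/(s-11) + B/(s+11). A = 1/22, B = -1/22. f(t) = (e^(11t) - e^(-11t))/22

Final answer: (e^(11t) - e^(-11t))/22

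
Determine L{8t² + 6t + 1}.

L{8t² + 6t + 1} = 8·2/s³ + 6/s² + 1/s = 16/s³ + 6/s² + 1/s

Final answer: 16/s³ + 6/s² + 1/s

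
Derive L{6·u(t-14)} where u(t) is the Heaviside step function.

L{u(t-a)} = e^(-as)/s. Here a=14, so L{u(t-14)} = e^(-14s)/s, and L{6·u(t-14)} = 6·e^(-14s)/s

Final answer: 6·e^(-14s)/s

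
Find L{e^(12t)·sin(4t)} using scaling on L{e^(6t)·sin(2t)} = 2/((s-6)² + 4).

Scaling with a=2: L{e^(12t)·sin(4t)} = (1/2) · 2/((s/2-6)² + 4). Simplifying: 4/((s-12)² + 16)

Final answer: 4/((s-12)² + 16)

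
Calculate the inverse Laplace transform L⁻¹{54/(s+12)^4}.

L⁻¹{n!/(s-a)^(n+1)} = t^n·e^(at) with n=3, a=-12. So L⁻¹{6/(s+12)^4} = t^3·e^(-12t), and L⁻¹{54/(s+12)^4} = (54/6)·t^3·e^(-12t) = 9·t^3·e^(-12t)

Final answer: 9·t^3·e^(-12t)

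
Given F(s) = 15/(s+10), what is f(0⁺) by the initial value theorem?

f(0⁺) = lim_{s→∞} s·15/(s+10) = lim_{s→∞} 15s/(s+10) = 15

Final answer: 15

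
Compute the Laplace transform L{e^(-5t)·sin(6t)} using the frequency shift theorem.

Frequency shift: L{e^(at)f(t)} = F(s-a). L{e^(-5t)·sin(6t)} = 6/((s+5)² + 36)

Final answer: 6/((s+5)² + 36)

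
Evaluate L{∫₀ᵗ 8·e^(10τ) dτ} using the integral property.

L{∫₀ᵗ f(τ)dτ} = F(s)/s with F(s) = 8/(s-10), so L{∫₀ᵗ 8·e^(10τ) dτ} = 8/(s(s-10))

Final answer: 8/(s(s-10))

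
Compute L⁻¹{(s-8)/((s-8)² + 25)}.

Using frequency shift: L⁻¹{(s-a)/((s-a)² + b²)} = e^(at)cos(bt). Here a=8, b=5

Final answer: e^(8t)·cos(5t)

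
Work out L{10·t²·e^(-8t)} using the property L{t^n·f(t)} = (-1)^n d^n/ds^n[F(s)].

L{e^(-8t)} = 1/(s+8). d/ds[1/(s+8)] = -1/(s+8)². d²/ds²[1/(s+8)] = 2/(s+8)³. So L{t²·e^(-8t)} = (-1)² · 2/(s+8)³ = 2/(s+8)³. Then L{10·t²·e^(-8t)} = 10·2/(s+8)³ = 20/(s+8)³

Final answer: 20/(s+8)³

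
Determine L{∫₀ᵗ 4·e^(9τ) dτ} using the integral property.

L{∫₀ᵗ f(τ)dτ} = F(s)/s with F(s) = 4/(s-9), so L{∫₀ᵗ 4·e^(9τ) dτ} = 4/(s(s-9))

Final answer: 4/(s(s-9))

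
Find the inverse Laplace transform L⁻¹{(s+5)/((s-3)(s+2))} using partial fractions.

Using partial fractions, f(t) = (8e^(3t) - 3e^(-2t))/5

Final answer: (8e^(3t) - 3e^(-2t))/5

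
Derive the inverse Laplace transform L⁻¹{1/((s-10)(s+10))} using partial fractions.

Decompose: A/(s-10) + B/(s+10). A = 1/20, B = -1/20. f(t) = (e^(10t) - e^(-10t))/20

Final answer: (e^(10t) - e^(-10t))/20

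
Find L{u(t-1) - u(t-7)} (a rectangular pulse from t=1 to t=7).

L{u(t-a)} = e^(-as)/s. L{u(t-1) - u(t-7)} = (e^(-s) - e^(-7s))/s

Final answer: (e^(-s) - e^(-7s))/s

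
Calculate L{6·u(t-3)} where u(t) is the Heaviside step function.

L{u(t-a)} = e^(-as)/s. Here a=3, so L{u(t-3)} = e^(-3s)/s, and L{6·u(t-3)} = 6·e^(-3s)/s

Final answer: 6·e^(-3s)/s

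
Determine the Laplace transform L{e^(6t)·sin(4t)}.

L{e^(at)·sin(ωt)} = ω/((s-a)² + ω²), so L{e^(6t)·sin(4t)} = 4/((s-6)² + 16)

Final answer: 4/((s-6)² + 16)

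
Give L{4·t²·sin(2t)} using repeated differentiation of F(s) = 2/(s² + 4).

F(s) = 2/(s² + 4). F'(s) = -4s/(s² + 4)². F''(s) = -4(4 - 3s²)/(s² + 4)³ = (12s² - 16)/(s² + 4)³. So L{t²·sin(2t)} = (-1)² F''(s) = (12s² - 16)/(s² + 4)³. Then L{4·t²·sin(2t)} = 4·(12s² - 16)/(s² + 4)³ = (48s² - 64)/(s² + 4)³

Final answer: (48s² - 64)/(s² + 4)³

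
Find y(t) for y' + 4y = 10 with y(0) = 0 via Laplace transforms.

sY + 4Y = 10/s. Y = 10/(s(s+4)). Partial fractions: Y = 5/2/s - 5/2/(s+4)

Final answer: y(t) = 5/2(1 - e^(-4t))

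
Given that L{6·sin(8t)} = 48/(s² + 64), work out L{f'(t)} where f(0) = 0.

L{f'(t)} = s·F(s) - f(0) = s·48/(s² + 64) - 0 = 48s/(s² + 64)

Final answer: 48s/(s² + 64)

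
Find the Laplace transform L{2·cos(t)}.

L{cos(ωt)} = s/(s² + ω²), so L{cos(t)} = s/(s² + 1). Then L{2·cos(t)} = 2·s/(s² + 1) = 2s/(s² + 1)

Final answer: 2s/(s² + 1)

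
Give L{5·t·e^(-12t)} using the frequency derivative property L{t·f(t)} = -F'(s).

L{e^(-12t)} = 1/(s+12). By frequency derivative: L{t·e^(-12t)} = -d/ds[1/(s+12)] = -(-1)/(s+12)² = 1/(s+12)². Then L{5·t·e^(-12t)} = 5·1/(s+12)² = 5/(s+12)²

Final answer: 5/(s+12)²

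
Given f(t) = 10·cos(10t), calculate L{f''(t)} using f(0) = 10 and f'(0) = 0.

F(s) = 10s/(s² + 100). L{f''(t)} = s²F(s) - sf(0) - f'(0) = 10s³/(s² + 100) - 10s = (10s³ - 10s(s² + 100))/(s² + 100) = -1000s/(s² + 100)

Final answer: -1000s/(s² + 100)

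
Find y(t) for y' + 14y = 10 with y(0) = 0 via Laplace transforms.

sY + 14Y = 10/s. Y = 10/(s(s+14)). Partial fractions: Y = 5/7/s - 5/7/(s+14)

Final answer: y(t) = 5/7(1 - e^(-14t))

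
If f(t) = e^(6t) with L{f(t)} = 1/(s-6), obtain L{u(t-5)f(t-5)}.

Time shift theorem: L{u(t-a)f(t-a)} = e^(-as)F(s). Here a=5, F(s) = 1/(s-6), so L{u(t-5)f(t-5)} = e^(-5s)·1/(s-6)

Final answer: e^(-5s)·1/(s-6)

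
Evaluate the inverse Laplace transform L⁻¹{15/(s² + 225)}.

L⁻¹{15/(s² + 225)} = sin(15t)

Final answer: sin(15t)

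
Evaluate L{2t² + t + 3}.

L{2t² + t + 3} = 2·2/s³ + 1/s² + 3/s = 4/s³ + 1/s² + 3/s

Final answer: 4/s³ + 1/s² + 3/s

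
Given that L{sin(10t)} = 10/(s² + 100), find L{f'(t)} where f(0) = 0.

L{f'(t)} = s·F(s) - f(0) = s·10/(s² + 100) - 0 = 10s/(s² + 100)

Final answer: 10s/(s² + 100)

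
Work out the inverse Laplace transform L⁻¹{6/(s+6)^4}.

L⁻¹{n!/(s-a)^(n+1)} = t^n·e^(at), so L⁻¹{6/(s+6)^4} = t^3·e^(-6t)

Final answer: t^3·e^(-6t)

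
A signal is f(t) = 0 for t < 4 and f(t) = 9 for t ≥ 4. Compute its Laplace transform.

f(t) = 9·u(t-4). L{u(t-4)} = e^(-4s)/s, so L{f(t)} = 9·e^(-4s)/s

Final answer: 9·e^(-4s)/s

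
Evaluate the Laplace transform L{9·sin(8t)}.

L{sin(ωt)} = ω/(s² + ω²), so L{sin(8t)} = 8/(s² + 64). Then L{9·sin(8t)} = 9·8/(s² + 64) = 72/(s² + 64)

Final answer: 72/(s² + 64)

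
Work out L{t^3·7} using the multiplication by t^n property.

L{7} = 7/s. d^1/ds^1[1/s] = -1/s². d^2/ds^2[1/s] = 2/s^3. d^3/ds^3[1/s] = -6/s^4. So L{t^3} = (-1)^{3}·-6/s^4 = 6/s^4. Then L{t^3·7} = 7·6/s^4 = 42/s^4

Final answer: 42/s^4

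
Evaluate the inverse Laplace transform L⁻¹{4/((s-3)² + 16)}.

Using frequency shift, L⁻¹{4/((s-3)² + 16)} = e^(3t)·sin(4t)

Final answer: e^(3t)·sin(4t)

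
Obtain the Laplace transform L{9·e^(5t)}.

L{e^(at)} = 1/(s-a), so L{e^(5t)} = 1/(s-5). Then L{9·e^(5t)} = 9/(s-5)

Final answer: 9/(s-5)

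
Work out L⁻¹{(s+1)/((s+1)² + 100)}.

Using frequency shift: L⁻¹{(s-a)/((s-a)² + b²)} = e^(at)cos(bt). Here a=-1, b=10

Final answer: e^(-t)·cos(10t)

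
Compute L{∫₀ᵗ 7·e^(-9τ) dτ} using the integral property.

L{∫₀ᵗ f(τ)dτ} = F(s)/s with F(s) = 7/(s+9), so L{∫₀ᵗ 7·e^(-9τ) dτ} = 7/(s(s+9))

Final answer: 7/(s(s+9))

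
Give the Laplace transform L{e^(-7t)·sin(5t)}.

L{e^(at)·sin(ωt)} = ω/((s-a)² + ω²), so L{e^(-7t)·sin(5t)} = 5/((s+7)² + 25)

Final answer: 5/((s+7)² + 25)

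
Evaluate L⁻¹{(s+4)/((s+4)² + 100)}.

Using frequency shift: L⁻¹{(s-a)/((s-a)² + b²)} = e^(at)cos(bt). Here a=-4, b=10

Final answer: e^(-4t)·cos(10t)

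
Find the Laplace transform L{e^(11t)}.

L{e^(at)} = 1/(s-a), so L{e^(11t)} = 1/(s-11)

Final answer: 1/(s-11)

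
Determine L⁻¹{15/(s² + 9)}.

This is the form c·a/(s² + a²) with a = 3, c = 5. L⁻¹ = 5·sin(3t)

Final answer: 5·sin(3t)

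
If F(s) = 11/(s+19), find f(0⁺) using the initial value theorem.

f(0⁺) = lim_{s→∞} s·11/(s+19) = lim_{s→∞} 11s/(s+19) = 11

Final answer: 11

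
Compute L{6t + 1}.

L{6t + 1} = 6·L{t} + L{1} = 6/s² + 1/s

Final answer: 6/s² + 1/s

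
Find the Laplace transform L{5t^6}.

L{5t^6} = 5 · L{t^6} = 5 · 720/s^7 = 3600/s^7

Final answer: 3600/s^7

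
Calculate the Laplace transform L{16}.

L{16} = 16 · L{1} = 16/s

Final answer: 16/s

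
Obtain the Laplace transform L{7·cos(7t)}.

L{cos(ωt)} = s/(s² + ω²), so L{cos(7t)} = s/(s² + 49). Then L{7·cos(7t)} = 7·s/(s² + 49) = 7s/(s² + 49)

Final answer: 7s/(s² + 49)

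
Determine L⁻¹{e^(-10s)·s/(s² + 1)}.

L⁻¹{s/(s² + 1)} = cos(t). By the time shift theorem, L⁻¹{e^(-as)F(s)} = u(t-a)f(t-a) with a=10, so L⁻¹{e^(-10s)·s/(s² + 1)} = u(t-10)·cos((t-10))

Final answer: u(t-10)·cos((t-10))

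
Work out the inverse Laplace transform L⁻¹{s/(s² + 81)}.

L⁻¹{s/(s² + 81)} = cos(9t)

Final answer: cos(9t)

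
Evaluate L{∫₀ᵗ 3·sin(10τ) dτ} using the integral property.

L{∫₀ᵗ f(τ)dτ} = F(s)/s with F(s) = 30/(s² + 100), so the result is (30/(s² + 100))/s = 30/(s(s² + 100))

Final answer: 30/(s(s² + 100))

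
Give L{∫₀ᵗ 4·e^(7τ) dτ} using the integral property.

L{∫₀ᵗ f(τ)dτ} = F(s)/s with F(s) = 4/(s-7), so L{∫₀ᵗ 4·e^(7τ) dτ} = 4/(s(s-7))

Final answer: 4/(s(s-7))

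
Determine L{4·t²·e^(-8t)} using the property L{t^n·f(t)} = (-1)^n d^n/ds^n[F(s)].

L{e^(-8t)} = 1/(s+8). d/ds[1/(s+8)] = -1/(s+8)². d²/ds²[1/(s+8)] = 2/(s+8)³. So L{t²·e^(-8t)} = (-1)² · 2/(s+8)³ = 2/(s+8)³. Then L{4·t²·e^(-8t)} = 4·2/(s+8)³ = 8/(s+8)³

Final answer: 8/(s+8)³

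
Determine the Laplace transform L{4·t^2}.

L{t^n} = n!/s^(n+1), so L{t^2} = 2/s^3. Then L{4·t^2} = 4·2/s^3 = 8/s^3

Final answer: 8/s^3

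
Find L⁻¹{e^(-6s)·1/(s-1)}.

L⁻¹{1/(s-1)} = e^t. By the time shift theorem, L⁻¹{e^(-as)F(s)} = u(t-a)f(t-a) with a=6, so L⁻¹{e^(-6s)·1/(s-1)} = u(t-6)·e^(t-6)

Final answer: u(t-6)·e^(t-6)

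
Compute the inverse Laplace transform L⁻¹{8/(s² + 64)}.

L⁻¹{8/(s² + 64)} = sin(8t)

Final answer: sin(8t)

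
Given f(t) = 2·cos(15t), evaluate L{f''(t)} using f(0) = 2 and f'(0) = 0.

F(s) = 2s/(s² + 225). L{f''(t)} = s²F(s) - sf(0) - f'(0) = 2s³/(s² + 225) - 2s = (2s³ - 2s(s² + 225))/(s² + 225) = -450s/(s² + 225)

Final answer: -450s/(s² + 225)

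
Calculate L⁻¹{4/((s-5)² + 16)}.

Form: b/((s-a)² + b²) → e^(at)sin(bt). With a=5, b=4

Final answer: e^(5t)·sin(4t)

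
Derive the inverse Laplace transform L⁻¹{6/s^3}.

L⁻¹{n!/s^(n+1)} = t^n with n=2. So L⁻¹{2/s^3} = t^2, and L⁻¹{6/s^3} = (6/2)·t^2 = 3·t^2

Final answer: 3·t^2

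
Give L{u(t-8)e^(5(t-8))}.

u(t-a)f(t-a) with f(t)=e^(5t). L{e^(5t)} = 1/(s-5). By time shift: e^(-8s)/(s-5)

Final answer: e^(-8s)/(s-5)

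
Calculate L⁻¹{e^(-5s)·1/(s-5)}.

L⁻¹{1/(s-5)} = e^(5t). By the time shift theorem, L⁻¹{e^(-as)F(s)} = u(t-a)f(t-a) with a=5, so L⁻¹{e^(-5s)·1/(s-5)} = u(t-5)·e^(5(t-5))

Final answer: u(t-5)·e^(5(t-5))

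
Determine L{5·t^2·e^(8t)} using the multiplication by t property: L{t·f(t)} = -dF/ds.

Using L{t^n·e^(at)} = n!/(s-a)^(n+1), L{t^2·e^(8t)} = 2/(s-8)^3, so L{5·t^2·e^(8t)} = 5·2/(s-8)^3 = 10/(s-8)^3

Final answer: 10/(s-8)^3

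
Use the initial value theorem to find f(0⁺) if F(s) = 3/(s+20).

f(0⁺) = lim_{s→∞} s·3/(s+20) = lim_{s→∞} 3s/(s+20) = 3

Final answer: 3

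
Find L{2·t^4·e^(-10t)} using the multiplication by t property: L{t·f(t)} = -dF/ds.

Using L{t^n·e^(at)} = n!/(s-a)^(n+1), L{t^4·e^(-10t)} = 24/(s+10)^5, so L{2·t^4·e^(-10t)} = 2·24/(s+10)^5 = 48/(s+10)^5

Final answer: 48/(s+10)^5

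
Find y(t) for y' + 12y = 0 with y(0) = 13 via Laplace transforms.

L{y'} + 12L{y} = 0. sY - 13 + 12Y = 0. Y(s+12) = 13. Y = 13/(s+12)

Final answer: y(t) = 13e^(-12t)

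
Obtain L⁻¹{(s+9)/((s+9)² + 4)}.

Using frequency shift: L⁻¹{(s-a)/((s-a)² + b²)} = e^(at)cos(bt). Here a=-9, b=2

Final answer: e^(-9t)·cos(2t)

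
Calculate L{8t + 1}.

L{8t + 1} = 8·L{t} + L{1} = 8/s² + 1/s

Final answer: 8/s² + 1/s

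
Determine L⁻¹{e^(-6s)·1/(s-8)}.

L⁻¹{1/(s-8)} = e^(8t). By the time shift theorem, L⁻¹{e^(-as)F(s)} = u(t-a)f(t-a) with a=6, so L⁻¹{e^(-6s)·1/(s-8)} = u(t-6)·e^(8(t-6))

Final answer: u(t-6)·e^(8(t-6))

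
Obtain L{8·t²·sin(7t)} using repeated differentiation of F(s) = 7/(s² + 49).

F(s) = 7/(s² + 49). F'(s) = -14s/(s² + 49)². F''(s) = -14(49 - 3s²)/(s² + 49)³ = (42s² - 686)/(s² + 49)³. So L{t²·sin(7t)} = (-1)² F''(s) = (42s² - 686)/(s² + 49)³. Then L{8·t²·sin(7t)} = 8·(42s² - 686)/(s² + 49)³ = (336s² - 5488)/(s² + 49)³

Final answer: (336s² - 5488)/(s² + 49)³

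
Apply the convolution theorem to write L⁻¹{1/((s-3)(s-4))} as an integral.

1/((s-3)(s-4)) = (1/(s-3))·(1/(s-4)) = L{e^(3t)}·L{e^(4t)}. So f(t) = e^(3t)*e^(4t) = ∫₀ᵗ e^(3τ)·e^(4(t-τ)) dτ

Final answer: ∫₀ᵗ e^(3τ)·e^(4(t-τ)) dτ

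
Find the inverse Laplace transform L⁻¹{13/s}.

L⁻¹{c/s} = c, so L⁻¹{13/s} = 13

Final answer: 13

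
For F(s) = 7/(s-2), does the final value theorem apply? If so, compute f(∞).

sF(s) = 7s/(s-2) has a pole at s = 2 in the right half-plane. Theorem does NOT apply (unstable system; f(t) = 7·e^(2t) grows without bound).

Final answer: Not applicable (unstable)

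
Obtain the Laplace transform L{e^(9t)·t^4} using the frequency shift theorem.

L{e^(at)·t^n} = n!/(s-a)^(n+1), so L{e^(9t)·t^4} = 24/(s-9)^5

Final answer: 24/(s-9)^5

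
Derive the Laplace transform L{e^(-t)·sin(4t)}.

L{e^(at)·sin(ωt)} = ω/((s-a)² + ω²), so L{e^(-t)·sin(4t)} = 4/((s+1)² + 16)

Final answer: 4/((s+1)² + 16)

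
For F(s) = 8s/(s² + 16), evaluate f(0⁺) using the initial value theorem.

f(0⁺) = lim_{s→∞} s·8s/(s² + 16) = lim_{s→∞} 8s²/(s² + 16) = 8

Final answer: 8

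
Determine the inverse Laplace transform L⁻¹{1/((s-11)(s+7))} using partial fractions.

Decompose: A/(s-11) + B/(s+7). A = 1/18, B = -1/18. f(t) = (e^(11t) - e^(-7t))/18

Final answer: (e^(11t) - e^(-7t))/18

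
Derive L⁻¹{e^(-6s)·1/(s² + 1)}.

L⁻¹{1/(s² + 1)} = sin(t). By the time shift theorem, L⁻¹{e^(-as)F(s)} = u(t-a)f(t-a) with a=6, so L⁻¹{e^(-6s)·1/(s² + 1)} = u(t-6)·sin((t-6))

Final answer: u(t-6)·sin((t-6))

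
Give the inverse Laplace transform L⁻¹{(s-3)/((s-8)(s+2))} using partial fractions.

Using partial fractions, f(t) = (5e^(8t) + 5e^(-2t))/10

Final answer: (5e^(8t) + 5e^(-2t))/10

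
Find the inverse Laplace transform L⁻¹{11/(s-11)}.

L⁻¹{1/(s-a)} = e^(at), so L⁻¹{1/(s-11)} = e^(11t), and L⁻¹{11/(s-11)} = 11·e^(11t)

Final answer: 11·e^(11t)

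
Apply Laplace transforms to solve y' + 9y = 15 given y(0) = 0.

sY + 9Y = 15/s. Y = 15/(s(s+9)). Partial fractions: Y = 5/3/s - 5/3/(s+9)

Final answer: y(t) = 5/3(1 - e^(-9t))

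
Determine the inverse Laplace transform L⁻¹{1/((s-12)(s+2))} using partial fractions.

Decompose: A/(s-12) + B/(s+2). A = 1/14, B = -1/14. f(t) = (e^(12t) - e^(-2t))/14

Final answer: (e^(12t) - e^(-2t))/14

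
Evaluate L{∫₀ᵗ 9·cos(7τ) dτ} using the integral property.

L{∫₀ᵗ f(τ)dτ} = F(s)/s with F(s) = 9s/(s² + 49), so the result is (9s/(s² + 49))/s = 9/(s² + 49)

Final answer: 9/(s² + 49)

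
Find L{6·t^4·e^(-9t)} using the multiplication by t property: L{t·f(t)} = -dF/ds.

Using L{t^n·e^(at)} = n!/(s-a)^(n+1), L{t^4·e^(-9t)} = 24/(s+9)^5, so L{6·t^4·e^(-9t)} = 6·24/(s+9)^5 = 144/(s+9)^5

Final answer: 144/(s+9)^5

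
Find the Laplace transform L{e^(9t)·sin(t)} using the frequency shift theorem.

Frequency shift: L{e^(at)f(t)} = F(s-a). L{e^(9t)·sin(t)} = 1/((s-9)² + 1)

Final answer: 1/((s-9)² + 1)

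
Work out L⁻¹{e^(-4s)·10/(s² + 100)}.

L⁻¹{10/(s² + 100)} = sin(10t). By the time shift theorem, L⁻¹{e^(-as)F(s)} = u(t-a)f(t-a) with a=4, so L⁻¹{e^(-4s)·10/(s² + 100)} = u(t-4)·sin(10(t-4))

Final answer: u(t-4)·sin(10(t-4))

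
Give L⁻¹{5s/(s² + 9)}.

This is the form c·s/(s² + a²) with a = 3, c = 5. L⁻¹ = 5·cos(3t)

Final answer: 5·cos(3t)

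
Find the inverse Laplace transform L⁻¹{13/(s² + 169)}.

L⁻¹{13/(s² + 169)} = sin(13t)

Final answer: sin(13t)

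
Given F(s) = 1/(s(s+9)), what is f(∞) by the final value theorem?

f(∞) = lim_{s→0} s·1/(s(s+9)) = lim_{s→0} 1/(s+9) = 1/9 = 1/9

Final answer: 1/9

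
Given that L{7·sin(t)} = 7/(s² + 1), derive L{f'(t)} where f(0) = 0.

L{f'(t)} = s·F(s) - f(0) = s·7/(s² + 1) - 0 = 7s/(s² + 1)

Final answer: 7s/(s² + 1)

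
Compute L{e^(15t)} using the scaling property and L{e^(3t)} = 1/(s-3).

Using L{f(at)} = (1/a)F(s/a) with a=5 and f(t) = e^(3t): L{e^(15t)} = (1/5) · 1/((s/5)-3) = (1/5) · 5/(s-15) = 1/(s-15)

Final answer: 1/(s-15)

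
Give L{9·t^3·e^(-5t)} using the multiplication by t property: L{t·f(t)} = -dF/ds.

Using L{t^n·e^(at)} = n!/(s-a)^(n+1), L{t^3·e^(-5t)} = 6/(s+5)^4, so L{9·t^3·e^(-5t)} = 9·6/(s+5)^4 = 54/(s+5)^4

Final answer: 54/(s+5)^4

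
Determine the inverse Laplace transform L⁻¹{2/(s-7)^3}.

L⁻¹{n!/(s-a)^(n+1)} = t^n·e^(at), so L⁻¹{2/(s-7)^3} = t^2·e^(7t)

Final answer: t^2·e^(7t)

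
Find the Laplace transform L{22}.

L{22} = 22 · L{1} = 22/s

Final answer: 22/s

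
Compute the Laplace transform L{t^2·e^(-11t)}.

L{t^n·e^(at)} = n!/(s-a)^(n+1), so L{t^2·e^(-11t)} = 2/(s+11)^3

Final answer: 2/(s+11)^3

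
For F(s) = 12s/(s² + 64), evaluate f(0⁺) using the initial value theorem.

f(0⁺) = lim_{s→∞} s·12s/(s² + 64) = lim_{s→∞} 12s²/(s² + 64) = 12

Final answer: 12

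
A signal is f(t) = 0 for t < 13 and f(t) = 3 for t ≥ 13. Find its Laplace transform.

f(t) = 3·u(t-13). L{u(t-13)} = e^(-13s)/s, so L{f(t)} = 3·e^(-13s)/s

Final answer: 3·e^(-13s)/s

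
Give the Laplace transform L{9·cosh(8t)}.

L{cosh(ωt)} = s/(s² - ω²), so L{cosh(8t)} = s/(s² - 64). Then L{9·cosh(8t)} = 9·s/(s² - 64) = 9s/(s² - 64)

Final answer: 9s/(s² - 64)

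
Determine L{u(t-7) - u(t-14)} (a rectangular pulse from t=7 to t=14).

L{u(t-a)} = e^(-as)/s. L{u(t-7) - u(t-14)} = (e^(-7s) - e^(-14s))/s

Final answer: (e^(-7s) - e^(-14s))/s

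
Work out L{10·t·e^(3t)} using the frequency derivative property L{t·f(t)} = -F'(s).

L{e^(3t)} = 1/(s-3). By frequency derivative: L{t·e^(3t)} = -d/ds[1/(s-3)] = -(-1)/(s-3)² = 1/(s-3)². Then L{10·t·e^(3t)} = 10·1/(s-3)² = 10/(s-3)²

Final answer: 10/(s-3)²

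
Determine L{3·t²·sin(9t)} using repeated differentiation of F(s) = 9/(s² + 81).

F(s) = 9/(s² + 81). F'(s) = -18s/(s² + 81)². F''(s) = -18(81 - 3s²)/(s² + 81)³ = (54s² - 1458)/(s² + 81)³. So L{t²·sin(9t)} = (-1)² F''(s) = (54s² - 1458)/(s² + 81)³. Then L{3·t²·sin(9t)} = 3·(54s² - 1458)/(s² + 81)³ = (162s² - 4374)/(s² + 81)³

Final answer: (162s² - 4374)/(s² + 81)³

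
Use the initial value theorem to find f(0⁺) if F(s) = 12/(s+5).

f(0⁺) = lim_{s→∞} s·12/(s+5) = lim_{s→∞} 12s/(s+5) = 12

Final answer: 12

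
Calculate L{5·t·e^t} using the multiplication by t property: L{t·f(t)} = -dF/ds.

Using L{t^n·e^(at)} = n!/(s-a)^(n+1), L{t·e^t} = 1/(s-1)^2, so L{5·t·e^t} = 5·1/(s-1)^2 = 5/(s-1)^2

Final answer: 5/(s-1)^2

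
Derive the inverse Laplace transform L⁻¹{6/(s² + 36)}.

L⁻¹{6/(s² + 36)} = sin(6t)

Final answer: sin(6t)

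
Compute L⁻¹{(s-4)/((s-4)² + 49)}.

Using frequency shift: L⁻¹{(s-a)/((s-a)² + b²)} = e^(at)cos(bt). Here a=4, b=7

Final answer: e^(4t)·cos(7t)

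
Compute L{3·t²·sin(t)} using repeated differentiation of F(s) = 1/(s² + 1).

F(s) = 1/(s² + 1). F'(s) = -2s/(s² + 1)². F''(s) = -2(1 - 3s²)/(s² + 1)³ = (6s² - 2)/(s² + 1)³. So L{t²·sin(t)} = (-1)² F''(s) = (6s² - 2)/(s² + 1)³. Then L{3·t²·sin(t)} = 3·(6s² - 2)/(s² + 1)³ = (18s² - 6)/(s² + 1)³

Final answer: (18s² - 6)/(s² + 1)³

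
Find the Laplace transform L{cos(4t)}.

L{cos(ωt)} = s/(s² + ω²), so L{cos(4t)} = s/(s² + 16)

Final answer: s/(s² + 16)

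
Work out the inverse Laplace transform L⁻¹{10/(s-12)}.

L⁻¹{1/(s-a)} = e^(at), so L⁻¹{1/(s-12)} = e^(12t), and L⁻¹{10/(s-12)} = 10·e^(12t)

Final answer: 10·e^(12t)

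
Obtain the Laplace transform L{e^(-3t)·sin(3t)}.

L{e^(at)·sin(ωt)} = ω/((s-a)² + ω²), so L{e^(-3t)·sin(3t)} = 3/((s+3)² + 9)

Final answer: 3/((s+3)² + 9)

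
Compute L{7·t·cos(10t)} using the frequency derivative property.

L{cos(10t)} = s/(s² + 100). Derivative: d/ds[s/(s² + 100)] = [(s² + 100) - s·2s]/(s² + 100)² = (100 - s²)/(s² + 100)². So L{t·cos(10t)} = -F'(s) = (s² - 100)/(s² + 100)². Then L{7·t·cos(10t)} = 7·(s² - 100)/(s² + 100)²

Final answer: 7·(s² - 100)/(s² + 100)²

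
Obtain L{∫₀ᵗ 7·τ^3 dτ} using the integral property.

L{∫₀ᵗ f(τ)dτ} = F(s)/s with f(t) = 7t^3. F(s) = 42/s^4, so L{∫₀ᵗ 7·τ^3 dτ} = (42/s^4)/s = 42/s^5. (Check: ∫₀ᵗ 7·τ^3 dτ = 7t^4/4.)

Final answer: 42/s^5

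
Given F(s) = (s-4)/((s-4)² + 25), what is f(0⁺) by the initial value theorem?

f(0⁺) = lim_{s→∞} sF(s) = lim_{s→∞} s(s-4)/((s-4)² + 25) = 1

Final answer: 1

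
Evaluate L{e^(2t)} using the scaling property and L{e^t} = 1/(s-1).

Using L{f(at)} = (1/a)F(s/a) with a=2 and f(t) = e^t: L{e^(2t)} = (1/2) · 1/((s/2)-1) = (1/2) · 2/(s-2) = 1/(s-2)

Final answer: 1/(s-2)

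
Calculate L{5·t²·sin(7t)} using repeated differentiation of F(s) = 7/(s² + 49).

F(s) = 7/(s² + 49). F'(s) = -14s/(s² + 49)². F''(s) = -14(49 - 3s²)/(s² + 49)³ = (42s² - 686)/(s² + 49)³. So L{t²·sin(7t)} = (-1)² F''(s) = (42s² - 686)/(s² + 49)³. Then L{5·t²·sin(7t)} = 5·(42s² - 686)/(s² + 49)³ = (210s² - 3430)/(s² + 49)³

Final answer: (210s² - 3430)/(s² + 49)³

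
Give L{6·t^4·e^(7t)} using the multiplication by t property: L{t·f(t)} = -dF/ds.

Using L{t^n·e^(at)} = n!/(s-a)^(n+1), L{t^4·e^(7t)} = 24/(s-7)^5, so L{6·t^4·e^(7t)} = 6·24/(s-7)^5 = 144/(s-7)^5

Final answer: 144/(s-7)^5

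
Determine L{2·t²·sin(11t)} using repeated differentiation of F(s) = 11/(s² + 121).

F(s) = 11/(s² + 121). F'(s) = -22s/(s² + 121)². F''(s) = -22(121 - 3s²)/(s² + 121)³ = (66s² - 2662)/(s² + 121)³. So L{t²·sin(11t)} = (-1)² F''(s) = (66s² - 2662)/(s² + 121)³. Then L{2·t²·sin(11t)} = 2·(66s² - 2662)/(s² + 121)³ = (132s² - 5324)/(s² + 121)³

Final answer: (132s² - 5324)/(s² + 121)³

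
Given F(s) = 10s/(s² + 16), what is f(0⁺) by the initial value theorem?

f(0⁺) = lim_{s→∞} s·10s/(s² + 16) = lim_{s→∞} 10s²/(s² + 16) = 10

Final answer: 10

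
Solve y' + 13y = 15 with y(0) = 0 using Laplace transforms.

sY + 13Y = 15/s. Y = 15/(s(s+13)). Partial fractions: Y = 15/13/s - 15/13/(s+13)

Final answer: y(t) = 15/13(1 - e^(-13t))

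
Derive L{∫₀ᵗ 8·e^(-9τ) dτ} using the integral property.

L{∫₀ᵗ f(τ)dτ} = F(s)/s with F(s) = 8/(s+9), so L{∫₀ᵗ 8·e^(-9τ) dτ} = 8/(s(s+9))

Final answer: 8/(s(s+9))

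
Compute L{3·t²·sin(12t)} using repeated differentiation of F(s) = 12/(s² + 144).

F(s) = 12/(s² + 144). F'(s) = -24s/(s² + 144)². F''(s) = -24(144 - 3s²)/(s² + 144)³ = (72s² - 3456)/(s² + 144)³. So L{t²·sin(12t)} = (-1)² F''(s) = (72s² - 3456)/(s² + 144)³. Then L{3·t²·sin(12t)} = 3·(72s² - 3456)/(s² + 144)³ = (216s² - 10368)/(s² + 144)³

Final answer: (216s² - 10368)/(s² + 144)³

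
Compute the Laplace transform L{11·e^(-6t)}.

L{e^(at)} = 1/(s-a), so L{e^(-6t)} = 1/(s+6). Then L{11·e^(-6t)} = 11/(s+6)

Final answer: 11/(s+6)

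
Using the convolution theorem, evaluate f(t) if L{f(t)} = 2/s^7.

2/s^7 = (2/s)·(1/s^6) = L{2}·L{t^5/120}. By convolution, f(t) = 2*t^5/120 = ∫₀ᵗ 2·τ^5/120 dτ = 2·t^6/720

Final answer: 2·t^6/720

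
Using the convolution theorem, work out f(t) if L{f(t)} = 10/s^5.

10/s^5 = (10/s)·(1/s^4) = L{10}·L{t^3/6}. By convolution, f(t) = 10*t^3/6 = ∫₀ᵗ 10·τ^3/6 dτ = 10·t^4/24

Final answer: 10·t^4/24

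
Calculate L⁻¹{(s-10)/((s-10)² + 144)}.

Using frequency shift: L⁻¹{(s-a)/((s-a)² + b²)} = e^(at)cos(bt). Here a=10, b=12

Final answer: e^(10t)·cos(12t)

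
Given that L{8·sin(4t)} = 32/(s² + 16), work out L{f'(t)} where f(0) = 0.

L{f'(t)} = s·F(s) - f(0) = s·32/(s² + 16) - 0 = 32s/(s² + 16)

Final answer: 32s/(s² + 16)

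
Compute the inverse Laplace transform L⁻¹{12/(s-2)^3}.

L⁻¹{n!/(s-a)^(n+1)} = t^n·e^(at) with n=2, a=2. So L⁻¹{2/(s-2)^3} = t^2·e^(2t), and L⁻¹{12/(s-2)^3} = (12/2)·t^2·e^(2t) = 6·t^2·e^(2t)

Final answer: 6·t^2·e^(2t)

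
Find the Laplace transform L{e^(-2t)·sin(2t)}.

L{e^(at)·sin(ωt)} = ω/((s-a)² + ω²), so L{e^(-2t)·sin(2t)} = 2/((s+2)² + 4)

Final answer: 2/((s+2)² + 4)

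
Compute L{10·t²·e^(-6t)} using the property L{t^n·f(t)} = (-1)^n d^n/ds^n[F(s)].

L{e^(-6t)} = 1/(s+6). d/ds[1/(s+6)] = -1/(s+6)². d²/ds²[1/(s+6)] = 2/(s+6)³. So L{t²·e^(-6t)} = (-1)² · 2/(s+6)³ = 2/(s+6)³. Then L{10·t²·e^(-6t)} = 10·2/(s+6)³ = 20/(s+6)³

Final answer: 20/(s+6)³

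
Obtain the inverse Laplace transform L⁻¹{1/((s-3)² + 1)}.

Using frequency shift, L⁻¹{1/((s-3)² + 1)} = e^(3t)·sin(t)

Final answer: e^(3t)·sin(t)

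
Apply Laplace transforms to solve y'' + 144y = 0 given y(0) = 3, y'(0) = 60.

L{y''} + 144L{y} = 0. s²Y - 3s - 60 + 144Y = 0. Y(s² + 144) = 3s + 60. Y = (3s + 60)/(s² + 144). Inverting: y(t) = 3cos(12t) + 5sin(12t)

Final answer: y(t) = 3cos(12t) + 5sin(12t)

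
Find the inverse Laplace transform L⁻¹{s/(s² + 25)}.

L⁻¹{s/(s² + 25)} = cos(5t)

Final answer: cos(5t)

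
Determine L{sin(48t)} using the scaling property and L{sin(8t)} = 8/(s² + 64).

Using L{f(at)} = (1/a)F(s/a) with a=6: L{sin(48t)} = (1/6) · 8/((s/6)² + 64) = (1/6) · 8·36/(s² + 2304) = 48/(s² + 2304)

Final answer: 48/(s² + 2304)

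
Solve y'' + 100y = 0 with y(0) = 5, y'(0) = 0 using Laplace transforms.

L{y''} + 100L{y} = 0. s²Y - 5s - 0 + 100Y = 0. Y(s² + 100) = 5s. Y = (5s)/(s² + 100). Inverting: y(t) = 5cos(10t)

Final answer: y(t) = 5cos(10t)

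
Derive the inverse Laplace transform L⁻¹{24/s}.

L⁻¹{c/s} = c, so L⁻¹{24/s} = 24

Final answer: 24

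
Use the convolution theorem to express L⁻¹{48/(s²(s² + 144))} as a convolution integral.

48/(s²(s² + 144)) = (1/s²)·(48/(s² + 144)) = L{t}·L{4·sin(12t)}. So f(t) = t*(4·sin(12t)) = ∫₀ᵗ 4τ·sin(12(t-τ)) dτ

Final answer: ∫₀ᵗ 4τ·sin(12(t-τ)) dτ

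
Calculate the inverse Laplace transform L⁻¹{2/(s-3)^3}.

L⁻¹{n!/(s-a)^(n+1)} = t^n·e^(at), so L⁻¹{2/(s-3)^3} = t^2·e^(3t)

Final answer: t^2·e^(3t)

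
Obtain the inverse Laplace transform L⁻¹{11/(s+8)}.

L⁻¹{1/(s-a)} = e^(at), so L⁻¹{1/(s+8)} = e^(-8t), and L⁻¹{11/(s+8)} = 11·e^(-8t)

Final answer: 11·e^(-8t)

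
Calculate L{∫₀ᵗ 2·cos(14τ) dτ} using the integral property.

L{∫₀ᵗ f(τ)dτ} = F(s)/s with F(s) = 2s/(s² + 196), so the result is (2s/(s² + 196))/s = 2/(s² + 196)

Final answer: 2/(s² + 196)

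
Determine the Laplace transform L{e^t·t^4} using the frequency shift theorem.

L{e^(at)·t^n} = n!/(s-a)^(n+1), so L{e^t·t^4} = 24/(s-1)^5

Final answer: 24/(s-1)^5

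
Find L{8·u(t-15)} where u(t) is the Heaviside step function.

L{u(t-a)} = e^(-as)/s. Here a=15, so L{u(t-15)} = e^(-15s)/s, and L{8·u(t-15)} = 8·e^(-15s)/s

Final answer: 8·e^(-15s)/s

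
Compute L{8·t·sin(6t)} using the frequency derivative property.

L{sin(6t)} = 6/(s² + 36). By L{t·f(t)} = -F'(s): -d/ds[6/(s² + 36)] = -(6)·(-2s)/(s² + 36)² = 12s/(s² + 36)². Then L{8·t·sin(6t)} = 8·12s/(s² + 36)² = 96s/(s² + 36)²

Final answer: 96s/(s² + 36)²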